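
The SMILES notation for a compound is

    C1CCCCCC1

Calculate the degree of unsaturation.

1

Molecular formula: C7H14.
DoU = (2C + 2 + N − H − X) / 2, where X is the halogen count and O/S are ignored.
    = (2·7 + 2 + 0 − 14 − 0) / 2 = 2 / 2 = 1.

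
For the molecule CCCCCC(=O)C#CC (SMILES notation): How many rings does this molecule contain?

0

In SMILES, each pair of matching ring-closure digits denotes one ring-closing bond; the number of such bonds equals the number of independent rings.
Ring-closure bonds here: 0.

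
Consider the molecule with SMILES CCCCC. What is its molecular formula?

Walk through each heavy atom and fill implicit hydrogens from standard valence (C 4, N 3, O 2, S 2, halogen 1):
  atom 1: C, bond orders sum to 1 (valence 4) → 3 H
  atom 2: C, bond orders sum to 2 (valence 4) → 2 H
  atom 3: C, bond orders sum to 2 (valence 4) → 2 H
  atom 4: C, bond orders sum to 2 (valence 4) → 2 H
  atom 5: C, bond orders sum to 1 (valence 4) → 3 H
Totals → C:5, H:12.

C5H12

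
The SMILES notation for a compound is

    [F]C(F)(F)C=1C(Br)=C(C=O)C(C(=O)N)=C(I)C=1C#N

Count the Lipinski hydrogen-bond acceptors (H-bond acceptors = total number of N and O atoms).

4

N atoms: 2; O atoms: 2.
Lipinski HBA = 2 + 2 = 4.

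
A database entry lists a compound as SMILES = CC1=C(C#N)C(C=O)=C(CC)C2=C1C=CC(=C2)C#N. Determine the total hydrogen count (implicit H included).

Walk through each heavy atom and fill implicit hydrogens from standard valence (C 4, N 3, O 2, S 2, halogen 1):
  atom 1: C, bond orders sum to 1 (valence 4) → 3 H
  atom 2: C, bond orders sum to 4 (valence 4) → 0 H
  atom 3: C, bond orders sum to 4 (valence 4) → 0 H
  atom 4: C, bond orders sum to 4 (valence 4) → 0 H
  atom 5: N, bond orders sum to 3 (valence 3) → 0 H
  atom 6: C, bond orders sum to 4 (valence 4) → 0 H
  atom 7: C, bond orders sum to 3 (valence 4) → 1 H
  atom 8: O, bond orders sum to 2 (valence 2) → 0 H
  atom 9: C, bond orders sum to 4 (valence 4) → 0 H
  atom 10: C, bond orders sum to 2 (valence 4) → 2 H
  atom 11: C, bond orders sum to 1 (valence 4) → 3 H
  atom 12: C, bond orders sum to 4 (valence 4) → 0 H
  atom 13: C, bond orders sum to 4 (valence 4) → 0 H
  atom 14: C, bond orders sum to 3 (valence 4) → 1 H
  atom 15: C, bond orders sum to 3 (valence 4) → 1 H
  atom 16: C, bond orders sum to 4 (valence 4) → 0 H
  atom 17: C, bond orders sum to 3 (valence 4) → 1 H
  atom 18: C, bond orders sum to 4 (valence 4) → 0 H
  atom 19: N, bond orders sum to 3 (valence 3) → 0 H
Total hydrogens: 12.

12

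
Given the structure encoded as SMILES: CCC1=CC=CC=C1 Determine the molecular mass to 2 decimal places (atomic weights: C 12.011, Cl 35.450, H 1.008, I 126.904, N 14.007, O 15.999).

First, the molecular formula is C8H10 (counting implicit H from valence).
  C: 8 × 12.011 = 96.088
  H: 10 × 1.008 = 10.080
Sum: 8×12.011 + 10×1.008 = 106.168 → 106.17 g/mol.

106.17 g/mol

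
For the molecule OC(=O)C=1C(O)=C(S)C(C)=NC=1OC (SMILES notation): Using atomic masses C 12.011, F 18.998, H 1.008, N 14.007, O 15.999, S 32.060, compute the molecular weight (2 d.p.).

215.22 g/mol

First, the molecular formula is C8H9NO4S (counting implicit H from valence).
  C: 8 × 12.011 = 96.088
  H: 9 × 1.008 = 9.072
  N: 1 × 14.007 = 14.007
  O: 4 × 15.999 = 63.996
  S: 1 × 32.060 = 32.060
Sum: 8×12.011 + 9×1.008 + 1×14.007 + 4×15.999 + 1×32.060 = 215.223 → 215.22 g/mol.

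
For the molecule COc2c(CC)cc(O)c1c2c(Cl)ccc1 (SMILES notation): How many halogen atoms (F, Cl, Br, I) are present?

1

Halogen atoms appear at heavy-atom position 13 (1×Cl).
Other groups present: 1 ether, 1 hydroxyl.
Halogen count: 1.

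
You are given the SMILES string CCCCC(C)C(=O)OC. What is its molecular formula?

C8H16O2

Walk through each heavy atom and fill implicit hydrogens from standard valence (C 4, N 3, O 2, S 2, halogen 1):
  atom 1: C, bond orders sum to 1 (valence 4) → 3 H
  atom 2: C, bond orders sum to 2 (valence 4) → 2 H
  atom 3: C, bond orders sum to 2 (valence 4) → 2 H
  atom 4: C, bond orders sum to 2 (valence 4) → 2 H
  atom 5: C, bond orders sum to 3 (valence 4) → 1 H
  atom 6: C, bond orders sum to 1 (valence 4) → 3 H
  atom 7: C, bond orders sum to 4 (valence 4) → 0 H
  atom 8: O, bond orders sum to 2 (valence 2) → 0 H
  atom 9: O, bond orders sum to 2 (valence 2) → 0 H
  atom 10: C, bond orders sum to 1 (valence 4) → 3 H
Totals → C:8, H:16, O:2.
In Hill order: C8H16O2.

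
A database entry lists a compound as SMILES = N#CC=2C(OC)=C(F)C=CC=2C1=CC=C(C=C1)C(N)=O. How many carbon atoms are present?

Count every carbon token in the SMILES (each C, including those in ring-closure positions and inside branches).
Carbon count: 15.

15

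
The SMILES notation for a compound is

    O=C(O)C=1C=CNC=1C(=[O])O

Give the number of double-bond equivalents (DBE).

5

Degree of unsaturation = (number of rings) + (number of π bonds).
Ring closures in the SMILES: 1.
π bonds: 4 double bonds (each 1 DoU) → 4 DoU from unsaturation.
Total DoU = 1 + 4 = 5.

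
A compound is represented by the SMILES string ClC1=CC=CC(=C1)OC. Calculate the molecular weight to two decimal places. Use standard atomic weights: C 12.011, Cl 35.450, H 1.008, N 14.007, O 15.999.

First, the molecular formula is C7H7ClO (counting implicit H from valence).
  C: 7 × 12.011 = 84.077
  Cl: 1 × 35.450 = 35.450
  H: 7 × 1.008 = 7.056
  O: 1 × 15.999 = 15.999
Sum: 7×12.011 + 1×35.450 + 7×1.008 + 1×15.999 = 142.582 → 142.58 g/mol.

142.58 g/mol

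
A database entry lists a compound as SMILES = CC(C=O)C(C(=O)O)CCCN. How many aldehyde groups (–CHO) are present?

1

The aldehyde motif appears at heavy-atom position 3 in the SMILES.
Other groups present: 1 carboxylic acid, 1 primary amine.
Aldehyde count: 1.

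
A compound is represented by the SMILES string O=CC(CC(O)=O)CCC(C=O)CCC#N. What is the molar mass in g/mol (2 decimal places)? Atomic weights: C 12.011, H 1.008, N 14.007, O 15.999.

First, the molecular formula is C11H15NO4 (counting implicit H from valence).
  C: 11 × 12.011 = 132.121
  H: 15 × 1.008 = 15.120
  N: 1 × 14.007 = 14.007
  O: 4 × 15.999 = 63.996
Sum: 11×12.011 + 15×1.008 + 1×14.007 + 4×15.999 = 225.244 → 225.24 g/mol.

225.24 g/mol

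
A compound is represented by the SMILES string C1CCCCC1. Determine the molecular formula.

Walk through each heavy atom and fill implicit hydrogens from standard valence (C 4, N 3, O 2, S 2, halogen 1):
  atom 1: C, bond orders sum to 2 (valence 4) → 2 H
  atom 2: C, bond orders sum to 2 (valence 4) → 2 H
  atom 3: C, bond orders sum to 2 (valence 4) → 2 H
  atom 4: C, bond orders sum to 2 (valence 4) → 2 H
  atom 5: C, bond orders sum to 2 (valence 4) → 2 H
  atom 6: C, bond orders sum to 2 (valence 4) → 2 H
Totals → C:6, H:12.

C6H12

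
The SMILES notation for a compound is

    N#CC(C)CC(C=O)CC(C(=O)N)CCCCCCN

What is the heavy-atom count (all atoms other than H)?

20

Every atom symbol written in the SMILES (organic subset) is one heavy atom; implicit H are not written.
Heavy atoms by element → C:15, N:3, O:2.
Total: 20.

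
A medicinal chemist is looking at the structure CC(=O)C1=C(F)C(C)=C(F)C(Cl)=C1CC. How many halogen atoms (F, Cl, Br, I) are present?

3

Halogen atoms appear at heavy-atom positions 6, 10, 12 (1×Cl, 2×F).
Other groups present: 1 ketone.
Halogen count: 3.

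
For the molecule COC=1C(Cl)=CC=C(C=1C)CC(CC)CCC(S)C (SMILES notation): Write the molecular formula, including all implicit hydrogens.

C16H25ClOS

Walk through each heavy atom and fill implicit hydrogens from standard valence (C 4, N 3, O 2, S 2, halogen 1):
  atom 1: C, bond orders sum to 1 (valence 4) → 3 H
  atom 2: O, bond orders sum to 2 (valence 2) → 0 H
  atom 3: C, bond orders sum to 4 (valence 4) → 0 H
  atom 4: C, bond orders sum to 4 (valence 4) → 0 H
  atom 5: Cl (halogen, monovalent) → 0 H
  atom 6: C, bond orders sum to 3 (valence 4) → 1 H
  atom 7: C, bond orders sum to 3 (valence 4) → 1 H
  atom 8: C, bond orders sum to 4 (valence 4) → 0 H
  atom 9: C, bond orders sum to 4 (valence 4) → 0 H
  atom 10: C, bond orders sum to 1 (valence 4) → 3 H
  atom 11: C, bond orders sum to 2 (valence 4) → 2 H
  atom 12: C, bond orders sum to 3 (valence 4) → 1 H
  atom 13: C, bond orders sum to 2 (valence 4) → 2 H
  atom 14: C, bond orders sum to 1 (valence 4) → 3 H
  atom 15: C, bond orders sum to 2 (valence 4) → 2 H
  atom 16: C, bond orders sum to 2 (valence 4) → 2 H
  atom 17: C, bond orders sum to 3 (valence 4) → 1 H
  atom 18: S, bond orders sum to 1 (valence 2) → 1 H
  atom 19: C, bond orders sum to 1 (valence 4) → 3 H
Totals → C:16, H:25, Cl:1, O:1, S:1.
In Hill order: C16H25ClOS.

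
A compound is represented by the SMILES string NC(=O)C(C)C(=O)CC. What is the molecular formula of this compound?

Walk through each heavy atom and fill implicit hydrogens from standard valence (C 4, N 3, O 2, S 2, halogen 1):
  atom 1: N, bond orders sum to 1 (valence 3) → 2 H
  atom 2: C, bond orders sum to 4 (valence 4) → 0 H
  atom 3: O, bond orders sum to 2 (valence 2) → 0 H
  atom 4: C, bond orders sum to 3 (valence 4) → 1 H
  atom 5: C, bond orders sum to 1 (valence 4) → 3 H
  atom 6: C, bond orders sum to 4 (valence 4) → 0 H
  atom 7: O, bond orders sum to 2 (valence 2) → 0 H
  atom 8: C, bond orders sum to 2 (valence 4) → 2 H
  atom 9: C, bond orders sum to 1 (valence 4) → 3 H
Totals → C:6, H:11, N:1, O:2.

C6H11NO2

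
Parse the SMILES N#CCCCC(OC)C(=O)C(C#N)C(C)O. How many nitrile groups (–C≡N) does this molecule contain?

2

The nitrile motif appears at heavy-atom positions 2, 12 in the SMILES.
Other groups present: 1 ether, 1 hydroxyl, 1 ketone.
Nitrile count: 2.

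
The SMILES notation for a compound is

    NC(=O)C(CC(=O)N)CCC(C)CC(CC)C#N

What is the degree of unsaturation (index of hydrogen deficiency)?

4

Degree of unsaturation = (number of rings) + (number of π bonds).
Ring closures in the SMILES: 0.
π bonds: 2 double bonds (each 1 DoU), 1 triple bond (each 2 DoU) → 4 DoU from unsaturation.
Total DoU = 0 + 4 = 4.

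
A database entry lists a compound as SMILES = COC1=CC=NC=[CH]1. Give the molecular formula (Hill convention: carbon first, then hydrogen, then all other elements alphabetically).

C6H7NO

Walk through each heavy atom and fill implicit hydrogens from standard valence (C 4, N 3, O 2, S 2, halogen 1):
  atom 1: C, bond orders sum to 1 (valence 4) → 3 H
  atom 2: O, bond orders sum to 2 (valence 2) → 0 H
  atom 3: C, bond orders sum to 4 (valence 4) → 0 H
  atom 4: C, bond orders sum to 3 (valence 4) → 1 H
  atom 5: C, bond orders sum to 3 (valence 4) → 1 H
  atom 6: N, bond orders sum to 3 (valence 3) → 0 H
  atom 7: C, bond orders sum to 3 (valence 4) → 1 H
  atom 8: C with explicit H count 1
Totals → C:6, H:7, N:1, O:1.
In Hill order: C6H7NO.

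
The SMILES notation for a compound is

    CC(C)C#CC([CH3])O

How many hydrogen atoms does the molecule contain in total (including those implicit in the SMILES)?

Walk through each heavy atom and fill implicit hydrogens from standard valence (C 4, N 3, O 2, S 2, halogen 1):
  atom 1: C, bond orders sum to 1 (valence 4) → 3 H
  atom 2: C, bond orders sum to 3 (valence 4) → 1 H
  atom 3: C, bond orders sum to 1 (valence 4) → 3 H
  atom 4: C, bond orders sum to 4 (valence 4) → 0 H
  atom 5: C, bond orders sum to 4 (valence 4) → 0 H
  atom 6: C, bond orders sum to 3 (valence 4) → 1 H
  atom 7: C with explicit H count 3
  atom 8: O, bond orders sum to 1 (valence 2) → 1 H
Total hydrogens: 12.

12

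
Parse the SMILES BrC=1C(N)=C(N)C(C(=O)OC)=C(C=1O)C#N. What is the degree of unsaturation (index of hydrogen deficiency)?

7

Degree of unsaturation = (number of rings) + (number of π bonds).
Ring closures in the SMILES: 1.
π bonds: 4 double bonds (each 1 DoU), 1 triple bond (each 2 DoU) → 6 DoU from unsaturation.
Total DoU = 1 + 6 = 7.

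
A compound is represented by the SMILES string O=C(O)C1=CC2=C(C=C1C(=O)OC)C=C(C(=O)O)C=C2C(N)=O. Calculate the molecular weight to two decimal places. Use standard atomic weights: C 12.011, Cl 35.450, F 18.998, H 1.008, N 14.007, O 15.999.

First, the molecular formula is C15H11NO7 (counting implicit H from valence).
  C: 15 × 12.011 = 180.165
  H: 11 × 1.008 = 11.088
  N: 1 × 14.007 = 14.007
  O: 7 × 15.999 = 111.993
Sum: 15×12.011 + 11×1.008 + 1×14.007 + 7×15.999 = 317.253 → 317.25 g/mol.

317.25 g/mol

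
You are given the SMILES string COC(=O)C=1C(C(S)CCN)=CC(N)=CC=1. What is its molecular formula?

C11H16N2O2S

Walk through each heavy atom and fill implicit hydrogens from standard valence (C 4, N 3, O 2, S 2, halogen 1):
  atom 1: C, bond orders sum to 1 (valence 4) → 3 H
  atom 2: O, bond orders sum to 2 (valence 2) → 0 H
  atom 3: C, bond orders sum to 4 (valence 4) → 0 H
  atom 4: O, bond orders sum to 2 (valence 2) → 0 H
  atom 5: C, bond orders sum to 4 (valence 4) → 0 H
  atom 6: C, bond orders sum to 4 (valence 4) → 0 H
  atom 7: C, bond orders sum to 3 (valence 4) → 1 H
  atom 8: S, bond orders sum to 1 (valence 2) → 1 H
  atom 9: C, bond orders sum to 2 (valence 4) → 2 H
  atom 10: C, bond orders sum to 2 (valence 4) → 2 H
  atom 11: N, bond orders sum to 1 (valence 3) → 2 H
  atom 12: C, bond orders sum to 3 (valence 4) → 1 H
  atom 13: C, bond orders sum to 4 (valence 4) → 0 H
  atom 14: N, bond orders sum to 1 (valence 3) → 2 H
  atom 15: C, bond orders sum to 3 (valence 4) → 1 H
  atom 16: C, bond orders sum to 3 (valence 4) → 1 H
Totals → C:11, H:16, N:2, O:2, S:1.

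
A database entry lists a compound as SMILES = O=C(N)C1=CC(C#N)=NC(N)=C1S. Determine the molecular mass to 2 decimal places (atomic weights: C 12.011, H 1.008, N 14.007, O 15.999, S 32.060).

First, the molecular formula is C7H6N4OS (counting implicit H from valence).
  C: 7 × 12.011 = 84.077
  H: 6 × 1.008 = 6.048
  N: 4 × 14.007 = 56.028
  O: 1 × 15.999 = 15.999
  S: 1 × 32.060 = 32.060
Sum: 7×12.011 + 6×1.008 + 4×14.007 + 1×15.999 + 1×32.060 = 194.212 → 194.21 g/mol.

194.21 g/mol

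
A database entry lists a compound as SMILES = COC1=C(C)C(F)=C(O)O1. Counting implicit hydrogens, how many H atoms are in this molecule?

Walk through each heavy atom and fill implicit hydrogens from standard valence (C 4, N 3, O 2, S 2, halogen 1):
  atom 1: C, bond orders sum to 1 (valence 4) → 3 H
  atom 2: O, bond orders sum to 2 (valence 2) → 0 H
  atom 3: C, bond orders sum to 4 (valence 4) → 0 H
  atom 4: C, bond orders sum to 4 (valence 4) → 0 H
  atom 5: C, bond orders sum to 1 (valence 4) → 3 H
  atom 6: C, bond orders sum to 4 (valence 4) → 0 H
  atom 7: F (halogen, monovalent) → 0 H
  atom 8: C, bond orders sum to 4 (valence 4) → 0 H
  atom 9: O, bond orders sum to 1 (valence 2) → 1 H
  atom 10: O, bond orders sum to 2 (valence 2) → 0 H
Total hydrogens: 7.

7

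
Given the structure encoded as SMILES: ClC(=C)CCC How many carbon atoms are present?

Count every carbon token in the SMILES (each C, including those in ring-closure positions and inside branches).
Carbon count: 5.

5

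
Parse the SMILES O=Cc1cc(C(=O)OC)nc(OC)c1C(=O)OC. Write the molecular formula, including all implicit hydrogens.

Walk through each heavy atom and fill implicit hydrogens from standard valence (C 4, N 3, O 2, S 2, halogen 1); for lowercase aromatic atoms, an aromatic c carries 1 H when it has two neighbours and 0 H with three, and aromatic n carries 0 H:
  atom 1: O, bond orders sum to 2 (valence 2) → 0 H
  atom 2: C, bond orders sum to 3 (valence 4) → 1 H
  atom 3: aromatic c, 3 neighbours → 0 H
  atom 4: aromatic c, 2 neighbours → 1 H
  atom 5: aromatic c, 3 neighbours → 0 H
  atom 6: C, bond orders sum to 4 (valence 4) → 0 H
  atom 7: O, bond orders sum to 2 (valence 2) → 0 H
  atom 8: O, bond orders sum to 2 (valence 2) → 0 H
  atom 9: C, bond orders sum to 1 (valence 4) → 3 H
  atom 10: aromatic n, 2 neighbours → 0 H
  atom 11: aromatic c, 3 neighbours → 0 H
  atom 12: O, bond orders sum to 2 (valence 2) → 0 H
  atom 13: C, bond orders sum to 1 (valence 4) → 3 H
  atom 14: aromatic c, 3 neighbours → 0 H
  atom 15: C, bond orders sum to 4 (valence 4) → 0 H
  atom 16: O, bond orders sum to 2 (valence 2) → 0 H
  atom 17: O, bond orders sum to 2 (valence 2) → 0 H
  atom 18: C, bond orders sum to 1 (valence 4) → 3 H
Totals → C:11, H:11, N:1, O:6.
In Hill order: C11H11NO6.

C11H11NO6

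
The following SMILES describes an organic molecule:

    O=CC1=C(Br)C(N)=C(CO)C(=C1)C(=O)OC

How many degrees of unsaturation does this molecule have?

Molecular formula: C10H10BrNO4.
DoU = (2C + 2 + N − H − X) / 2, where X is the halogen count and O/S are ignored.
    = (2·10 + 2 + 1 − 10 − 1) / 2 = 12 / 2 = 6.

6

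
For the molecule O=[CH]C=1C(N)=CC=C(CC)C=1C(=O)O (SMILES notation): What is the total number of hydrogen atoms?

11

Walk through each heavy atom and fill implicit hydrogens from standard valence (C 4, N 3, O 2, S 2, halogen 1):
  atom 1: O, bond orders sum to 2 (valence 2) → 0 H
  atom 2: C with explicit H count 1
  atom 3: C, bond orders sum to 4 (valence 4) → 0 H
  atom 4: C, bond orders sum to 4 (valence 4) → 0 H
  atom 5: N, bond orders sum to 1 (valence 3) → 2 H
  atom 6: C, bond orders sum to 3 (valence 4) → 1 H
  atom 7: C, bond orders sum to 3 (valence 4) → 1 H
  atom 8: C, bond orders sum to 4 (valence 4) → 0 H
  atom 9: C, bond orders sum to 2 (valence 4) → 2 H
  atom 10: C, bond orders sum to 1 (valence 4) → 3 H
  atom 11: C, bond orders sum to 4 (valence 4) → 0 H
  atom 12: C, bond orders sum to 4 (valence 4) → 0 H
  atom 13: O, bond orders sum to 2 (valence 2) → 0 H
  atom 14: O, bond orders sum to 1 (valence 2) → 1 H
Total hydrogens: 11.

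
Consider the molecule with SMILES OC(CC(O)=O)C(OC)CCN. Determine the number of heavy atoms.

Every atom symbol written in the SMILES (organic subset) is one heavy atom; implicit H are not written.
Heavy atoms by element → C:7, N:1, O:4.
Total: 12.

12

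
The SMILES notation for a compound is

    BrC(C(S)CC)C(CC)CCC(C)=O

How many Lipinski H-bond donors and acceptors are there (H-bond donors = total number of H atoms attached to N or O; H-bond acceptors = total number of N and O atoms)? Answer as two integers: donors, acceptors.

0, 1

Donors: find every N or O and count the H atoms it carries.
  atom 14 (O): bond orders sum to 2 → 0 H
Lipinski HBD = 0.
Acceptors: N atoms = 0, O atoms = 1 → HBA = 1.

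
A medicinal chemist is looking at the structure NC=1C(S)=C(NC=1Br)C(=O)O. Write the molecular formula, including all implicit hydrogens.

C5H5BrN2O2S

Walk through each heavy atom and fill implicit hydrogens from standard valence (C 4, N 3, O 2, S 2, halogen 1):
  atom 1: N, bond orders sum to 1 (valence 3) → 2 H
  atom 2: C, bond orders sum to 4 (valence 4) → 0 H
  atom 3: C, bond orders sum to 4 (valence 4) → 0 H
  atom 4: S, bond orders sum to 1 (valence 2) → 1 H
  atom 5: C, bond orders sum to 4 (valence 4) → 0 H
  atom 6: N, bond orders sum to 2 (valence 3) → 1 H
  atom 7: C, bond orders sum to 4 (valence 4) → 0 H
  atom 8: Br (halogen, monovalent) → 0 H
  atom 9: C, bond orders sum to 4 (valence 4) → 0 H
  atom 10: O, bond orders sum to 2 (valence 2) → 0 H
  atom 11: O, bond orders sum to 1 (valence 2) → 1 H
Totals → C:5, H:5, Br:1, N:2, O:2, S:1.
In Hill order: C5H5BrN2O2S.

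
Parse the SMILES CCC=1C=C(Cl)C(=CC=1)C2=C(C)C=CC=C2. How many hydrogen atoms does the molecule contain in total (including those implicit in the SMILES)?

Walk through each heavy atom and fill implicit hydrogens from standard valence (C 4, N 3, O 2, S 2, halogen 1):
  atom 1: C, bond orders sum to 1 (valence 4) → 3 H
  atom 2: C, bond orders sum to 2 (valence 4) → 2 H
  atom 3: C, bond orders sum to 4 (valence 4) → 0 H
  atom 4: C, bond orders sum to 3 (valence 4) → 1 H
  atom 5: C, bond orders sum to 4 (valence 4) → 0 H
  atom 6: Cl (halogen, monovalent) → 0 H
  atom 7: C, bond orders sum to 4 (valence 4) → 0 H
  atom 8: C, bond orders sum to 3 (valence 4) → 1 H
  atom 9: C, bond orders sum to 3 (valence 4) → 1 H
  atom 10: C, bond orders sum to 4 (valence 4) → 0 H
  atom 11: C, bond orders sum to 4 (valence 4) → 0 H
  atom 12: C, bond orders sum to 1 (valence 4) → 3 H
  atom 13: C, bond orders sum to 3 (valence 4) → 1 H
  atom 14: C, bond orders sum to 3 (valence 4) → 1 H
  atom 15: C, bond orders sum to 3 (valence 4) → 1 H
  atom 16: C, bond orders sum to 3 (valence 4) → 1 H
Total hydrogens: 15.

15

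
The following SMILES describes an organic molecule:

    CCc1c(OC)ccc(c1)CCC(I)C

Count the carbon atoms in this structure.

Count every carbon token in the SMILES (each C, including those in ring-closure positions and inside branches).
Carbon count: 13.

13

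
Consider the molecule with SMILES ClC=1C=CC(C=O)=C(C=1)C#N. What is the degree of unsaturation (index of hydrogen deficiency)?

7

Degree of unsaturation = (number of rings) + (number of π bonds).
Ring closures in the SMILES: 1.
π bonds: 4 double bonds (each 1 DoU), 1 triple bond (each 2 DoU) → 6 DoU from unsaturation.
Total DoU = 1 + 6 = 7.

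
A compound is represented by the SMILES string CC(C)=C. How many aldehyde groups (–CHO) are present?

Scan the SMILES for the aldehyde motif — none present.
Groups that are present: 1 alkene.

0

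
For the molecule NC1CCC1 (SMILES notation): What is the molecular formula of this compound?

C4H9N

Walk through each heavy atom and fill implicit hydrogens from standard valence (C 4, N 3, O 2, S 2, halogen 1):
  atom 1: N, bond orders sum to 1 (valence 3) → 2 H
  atom 2: C, bond orders sum to 3 (valence 4) → 1 H
  atom 3: C, bond orders sum to 2 (valence 4) → 2 H
  atom 4: C, bond orders sum to 2 (valence 4) → 2 H
  atom 5: C, bond orders sum to 2 (valence 4) → 2 H
Totals → C:4, H:9, N:1.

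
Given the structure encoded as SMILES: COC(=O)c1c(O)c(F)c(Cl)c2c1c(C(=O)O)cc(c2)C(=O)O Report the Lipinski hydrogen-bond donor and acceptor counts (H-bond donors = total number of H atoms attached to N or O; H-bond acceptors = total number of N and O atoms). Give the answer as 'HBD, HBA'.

Donors: find every N or O and count the H atoms it carries.
  atom 2 (O): bond orders sum to 2 → 0 H
  atom 4 (O): bond orders sum to 2 → 0 H
  atom 7 (O): bond orders sum to 1 → 1 H
  atom 16 (O): bond orders sum to 2 → 0 H
  atom 17 (O): bond orders sum to 1 → 1 H
  atom 22 (O): bond orders sum to 2 → 0 H
  atom 23 (O): bond orders sum to 1 → 1 H
Lipinski HBD = 3.
Acceptors: N atoms = 0, O atoms = 7 → HBA = 7.

3, 7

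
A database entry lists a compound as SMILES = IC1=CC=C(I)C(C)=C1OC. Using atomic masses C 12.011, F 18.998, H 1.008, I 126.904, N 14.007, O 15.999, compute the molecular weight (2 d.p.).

First, the molecular formula is C8H8I2O (counting implicit H from valence).
  C: 8 × 12.011 = 96.088
  H: 8 × 1.008 = 8.064
  I: 2 × 126.904 = 253.808
  O: 1 × 15.999 = 15.999
Sum: 8×12.011 + 8×1.008 + 2×126.904 + 1×15.999 = 373.959 → 373.96 g/mol.

373.96 g/mol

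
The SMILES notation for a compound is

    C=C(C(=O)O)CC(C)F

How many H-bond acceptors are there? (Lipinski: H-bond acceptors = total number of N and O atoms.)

N atoms: 0; O atoms: 2.
Lipinski HBA = 0 + 2 = 2.

2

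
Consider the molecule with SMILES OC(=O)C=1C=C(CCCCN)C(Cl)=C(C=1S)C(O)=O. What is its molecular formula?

C12H14ClNO4S

Walk through each heavy atom and fill implicit hydrogens from standard valence (C 4, N 3, O 2, S 2, halogen 1):
  atom 1: O, bond orders sum to 1 (valence 2) → 1 H
  atom 2: C, bond orders sum to 4 (valence 4) → 0 H
  atom 3: O, bond orders sum to 2 (valence 2) → 0 H
  atom 4: C, bond orders sum to 4 (valence 4) → 0 H
  atom 5: C, bond orders sum to 3 (valence 4) → 1 H
  atom 6: C, bond orders sum to 4 (valence 4) → 0 H
  atom 7: C, bond orders sum to 2 (valence 4) → 2 H
  atom 8: C, bond orders sum to 2 (valence 4) → 2 H
  atom 9: C, bond orders sum to 2 (valence 4) → 2 H
  atom 10: C, bond orders sum to 2 (valence 4) → 2 H
  atom 11: N, bond orders sum to 1 (valence 3) → 2 H
  atom 12: C, bond orders sum to 4 (valence 4) → 0 H
  atom 13: Cl (halogen, monovalent) → 0 H
  atom 14: C, bond orders sum to 4 (valence 4) → 0 H
  atom 15: C, bond orders sum to 4 (valence 4) → 0 H
  atom 16: S, bond orders sum to 1 (valence 2) → 1 H
  atom 17: C, bond orders sum to 4 (valence 4) → 0 H
  atom 18: O, bond orders sum to 1 (valence 2) → 1 H
  atom 19: O, bond orders sum to 2 (valence 2) → 0 H
Totals → C:12, H:14, Cl:1, N:1, O:4, S:1.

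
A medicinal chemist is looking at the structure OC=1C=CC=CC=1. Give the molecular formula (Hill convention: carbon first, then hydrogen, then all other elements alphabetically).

C6H6O

Walk through each heavy atom and fill implicit hydrogens from standard valence (C 4, N 3, O 2, S 2, halogen 1):
  atom 1: O, bond orders sum to 1 (valence 2) → 1 H
  atom 2: C, bond orders sum to 4 (valence 4) → 0 H
  atom 3: C, bond orders sum to 3 (valence 4) → 1 H
  atom 4: C, bond orders sum to 3 (valence 4) → 1 H
  atom 5: C, bond orders sum to 3 (valence 4) → 1 H
  atom 6: C, bond orders sum to 3 (valence 4) → 1 H
  atom 7: C, bond orders sum to 3 (valence 4) → 1 H
Totals → C:6, H:6, O:1.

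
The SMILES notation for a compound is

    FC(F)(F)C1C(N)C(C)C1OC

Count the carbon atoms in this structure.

7

Count every carbon token in the SMILES (each C, including those in ring-closure positions and inside branches).
Carbon count: 7.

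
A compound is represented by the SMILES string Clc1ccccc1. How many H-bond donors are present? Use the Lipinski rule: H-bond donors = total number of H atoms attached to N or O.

Donors: find every N or O and count the H atoms it carries.
  (no N or O atoms present)
Lipinski HBD = 0.

0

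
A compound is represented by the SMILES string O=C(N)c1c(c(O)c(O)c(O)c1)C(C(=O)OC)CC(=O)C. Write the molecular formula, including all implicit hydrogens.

Walk through each heavy atom and fill implicit hydrogens from standard valence (C 4, N 3, O 2, S 2, halogen 1); for lowercase aromatic atoms, an aromatic c carries 1 H when it has two neighbours and 0 H with three, and aromatic n carries 0 H:
  atom 1: O, bond orders sum to 2 (valence 2) → 0 H
  atom 2: C, bond orders sum to 4 (valence 4) → 0 H
  atom 3: N, bond orders sum to 1 (valence 3) → 2 H
  atom 4: aromatic c, 3 neighbours → 0 H
  atom 5: aromatic c, 3 neighbours → 0 H
  atom 6: aromatic c, 3 neighbours → 0 H
  atom 7: O, bond orders sum to 1 (valence 2) → 1 H
  atom 8: aromatic c, 3 neighbours → 0 H
  atom 9: O, bond orders sum to 1 (valence 2) → 1 H
  atom 10: aromatic c, 3 neighbours → 0 H
  atom 11: O, bond orders sum to 1 (valence 2) → 1 H
  atom 12: aromatic c, 2 neighbours → 1 H
  atom 13: C, bond orders sum to 3 (valence 4) → 1 H
  atom 14: C, bond orders sum to 4 (valence 4) → 0 H
  atom 15: O, bond orders sum to 2 (valence 2) → 0 H
  atom 16: O, bond orders sum to 2 (valence 2) → 0 H
  atom 17: C, bond orders sum to 1 (valence 4) → 3 H
  atom 18: C, bond orders sum to 2 (valence 4) → 2 H
  atom 19: C, bond orders sum to 4 (valence 4) → 0 H
  atom 20: O, bond orders sum to 2 (valence 2) → 0 H
  atom 21: C, bond orders sum to 1 (valence 4) → 3 H
Totals → C:13, H:15, N:1, O:7.

C13H15NO7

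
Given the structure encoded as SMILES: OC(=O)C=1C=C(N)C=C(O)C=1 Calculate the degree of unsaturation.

5

Molecular formula: C7H7NO3.
DoU = (2C + 2 + N − H − X) / 2, where X is the halogen count and O/S are ignored.
    = (2·7 + 2 + 1 − 7 − 0) / 2 = 10 / 2 = 5.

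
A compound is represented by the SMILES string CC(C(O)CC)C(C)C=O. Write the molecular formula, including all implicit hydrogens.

C8H16O2

Walk through each heavy atom and fill implicit hydrogens from standard valence (C 4, N 3, O 2, S 2, halogen 1):
  atom 1: C, bond orders sum to 1 (valence 4) → 3 H
  atom 2: C, bond orders sum to 3 (valence 4) → 1 H
  atom 3: C, bond orders sum to 3 (valence 4) → 1 H
  atom 4: O, bond orders sum to 1 (valence 2) → 1 H
  atom 5: C, bond orders sum to 2 (valence 4) → 2 H
  atom 6: C, bond orders sum to 1 (valence 4) → 3 H
  atom 7: C, bond orders sum to 3 (valence 4) → 1 H
  atom 8: C, bond orders sum to 1 (valence 4) → 3 H
  atom 9: C, bond orders sum to 3 (valence 4) → 1 H
  atom 10: O, bond orders sum to 2 (valence 2) → 0 H
Totals → C:8, H:16, O:2.
In Hill order: C8H16O2.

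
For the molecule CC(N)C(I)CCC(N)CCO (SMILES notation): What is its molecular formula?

Walk through each heavy atom and fill implicit hydrogens from standard valence (C 4, N 3, O 2, S 2, halogen 1):
  atom 1: C, bond orders sum to 1 (valence 4) → 3 H
  atom 2: C, bond orders sum to 3 (valence 4) → 1 H
  atom 3: N, bond orders sum to 1 (valence 3) → 2 H
  atom 4: C, bond orders sum to 3 (valence 4) → 1 H
  atom 5: I (halogen, monovalent) → 0 H
  atom 6: C, bond orders sum to 2 (valence 4) → 2 H
  atom 7: C, bond orders sum to 2 (valence 4) → 2 H
  atom 8: C, bond orders sum to 3 (valence 4) → 1 H
  atom 9: N, bond orders sum to 1 (valence 3) → 2 H
  atom 10: C, bond orders sum to 2 (valence 4) → 2 H
  atom 11: C, bond orders sum to 2 (valence 4) → 2 H
  atom 12: O, bond orders sum to 1 (valence 2) → 1 H
Totals → C:8, H:19, I:1, N:2, O:1.

C8H19IN2O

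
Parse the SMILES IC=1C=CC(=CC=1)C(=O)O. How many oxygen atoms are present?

2

Scan the SMILES for O atoms (remember two-letter symbols like Cl and Br are single atoms).
Oxygen count: 2.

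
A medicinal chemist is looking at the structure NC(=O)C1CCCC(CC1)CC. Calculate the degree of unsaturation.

Molecular formula: C10H19NO.
DoU = (2C + 2 + N − H − X) / 2, where X is the halogen count and O/S are ignored.
    = (2·10 + 2 + 1 − 19 − 0) / 2 = 4 / 2 = 2.

2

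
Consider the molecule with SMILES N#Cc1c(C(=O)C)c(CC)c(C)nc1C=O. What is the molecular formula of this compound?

Walk through each heavy atom and fill implicit hydrogens from standard valence (C 4, N 3, O 2, S 2, halogen 1); for lowercase aromatic atoms, an aromatic c carries 1 H when it has two neighbours and 0 H with three, and aromatic n carries 0 H:
  atom 1: N, bond orders sum to 3 (valence 3) → 0 H
  atom 2: C, bond orders sum to 4 (valence 4) → 0 H
  atom 3: aromatic c, 3 neighbours → 0 H
  atom 4: aromatic c, 3 neighbours → 0 H
  atom 5: C, bond orders sum to 4 (valence 4) → 0 H
  atom 6: O, bond orders sum to 2 (valence 2) → 0 H
  atom 7: C, bond orders sum to 1 (valence 4) → 3 H
  atom 8: aromatic c, 3 neighbours → 0 H
  atom 9: C, bond orders sum to 2 (valence 4) → 2 H
  atom 10: C, bond orders sum to 1 (valence 4) → 3 H
  atom 11: aromatic c, 3 neighbours → 0 H
  atom 12: C, bond orders sum to 1 (valence 4) → 3 H
  atom 13: aromatic n, 2 neighbours → 0 H
  atom 14: aromatic c, 3 neighbours → 0 H
  atom 15: C, bond orders sum to 3 (valence 4) → 1 H
  atom 16: O, bond orders sum to 2 (valence 2) → 0 H
Totals → C:12, H:12, N:2, O:2.
In Hill order: C12H12N2O2.

C12H12N2O2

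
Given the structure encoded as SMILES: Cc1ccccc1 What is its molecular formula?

Walk through each heavy atom and fill implicit hydrogens from standard valence (C 4, N 3, O 2, S 2, halogen 1); for lowercase aromatic atoms, an aromatic c carries 1 H when it has two neighbours and 0 H with three, and aromatic n carries 0 H:
  atom 1: C, bond orders sum to 1 (valence 4) → 3 H
  atom 2: aromatic c, 3 neighbours → 0 H
  atom 3: aromatic c, 2 neighbours → 1 H
  atom 4: aromatic c, 2 neighbours → 1 H
  atom 5: aromatic c, 2 neighbours → 1 H
  atom 6: aromatic c, 2 neighbours → 1 H
  atom 7: aromatic c, 2 neighbours → 1 H
Totals → C:7, H:8.
In Hill order: C7H8.

C7H8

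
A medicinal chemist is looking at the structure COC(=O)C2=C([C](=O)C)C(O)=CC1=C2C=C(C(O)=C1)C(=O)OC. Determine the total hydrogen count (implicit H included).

Walk through each heavy atom and fill implicit hydrogens from standard valence (C 4, N 3, O 2, S 2, halogen 1):
  atom 1: C, bond orders sum to 1 (valence 4) → 3 H
  atom 2: O, bond orders sum to 2 (valence 2) → 0 H
  atom 3: C, bond orders sum to 4 (valence 4) → 0 H
  atom 4: O, bond orders sum to 2 (valence 2) → 0 H
  atom 5: C, bond orders sum to 4 (valence 4) → 0 H
  atom 6: C, bond orders sum to 4 (valence 4) → 0 H
  atom 7: C with explicit H count 0
  atom 8: O, bond orders sum to 2 (valence 2) → 0 H
  atom 9: C, bond orders sum to 1 (valence 4) → 3 H
  atom 10: C, bond orders sum to 4 (valence 4) → 0 H
  atom 11: O, bond orders sum to 1 (valence 2) → 1 H
  atom 12: C, bond orders sum to 3 (valence 4) → 1 H
  atom 13: C, bond orders sum to 4 (valence 4) → 0 H
  atom 14: C, bond orders sum to 4 (valence 4) → 0 H
  atom 15: C, bond orders sum to 3 (valence 4) → 1 H
  atom 16: C, bond orders sum to 4 (valence 4) → 0 H
  atom 17: C, bond orders sum to 4 (valence 4) → 0 H
  atom 18: O, bond orders sum to 1 (valence 2) → 1 H
  atom 19: C, bond orders sum to 3 (valence 4) → 1 H
  atom 20: C, bond orders sum to 4 (valence 4) → 0 H
  atom 21: O, bond orders sum to 2 (valence 2) → 0 H
  atom 22: O, bond orders sum to 2 (valence 2) → 0 H
  atom 23: C, bond orders sum to 1 (valence 4) → 3 H
Total hydrogens: 14.

14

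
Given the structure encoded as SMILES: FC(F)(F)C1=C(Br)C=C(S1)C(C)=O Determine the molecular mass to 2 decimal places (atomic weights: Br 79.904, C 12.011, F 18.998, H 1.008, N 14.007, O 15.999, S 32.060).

273.07 g/mol

First, the molecular formula is C7H4BrF3OS (counting implicit H from valence).
  Br: 1 × 79.904 = 79.904
  C: 7 × 12.011 = 84.077
  F: 3 × 18.998 = 56.994
  H: 4 × 1.008 = 4.032
  O: 1 × 15.999 = 15.999
  S: 1 × 32.060 = 32.060
Sum: 1×79.904 + 7×12.011 + 3×18.998 + 4×1.008 + 1×15.999 + 1×32.060 = 273.066 → 273.07 g/mol.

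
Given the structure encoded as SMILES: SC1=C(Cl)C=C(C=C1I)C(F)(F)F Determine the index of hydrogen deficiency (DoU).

Molecular formula: C7H3ClF3IS.
DoU = (2C + 2 + N − H − X) / 2, where X is the halogen count and O/S are ignored.
    = (2·7 + 2 + 0 − 3 − 5) / 2 = 8 / 2 = 4.

4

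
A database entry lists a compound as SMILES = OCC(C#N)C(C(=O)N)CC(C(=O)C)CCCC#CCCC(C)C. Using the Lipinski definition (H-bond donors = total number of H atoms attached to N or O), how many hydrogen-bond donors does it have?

Donors: find every N or O and count the H atoms it carries.
  atom 1 (O): bond orders sum to 1 → 1 H
  atom 5 (N): bond orders sum to 3 → 0 H
  atom 8 (O): bond orders sum to 2 → 0 H
  atom 9 (N): bond orders sum to 1 → 2 H
  atom 13 (O): bond orders sum to 2 → 0 H
Lipinski HBD = 3.

3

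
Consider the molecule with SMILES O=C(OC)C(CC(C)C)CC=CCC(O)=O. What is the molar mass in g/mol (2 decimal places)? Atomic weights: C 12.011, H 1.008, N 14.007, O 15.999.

First, the molecular formula is C12H20O4 (counting implicit H from valence).
  C: 12 × 12.011 = 144.132
  H: 20 × 1.008 = 20.160
  O: 4 × 15.999 = 63.996
Sum: 12×12.011 + 20×1.008 + 4×15.999 = 228.288 → 228.29 g/mol.

228.29 g/mol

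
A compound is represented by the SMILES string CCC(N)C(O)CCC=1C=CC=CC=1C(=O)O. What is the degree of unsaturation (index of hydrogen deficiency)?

Degree of unsaturation = (number of rings) + (number of π bonds).
Ring closures in the SMILES: 1.
π bonds: 4 double bonds (each 1 DoU) → 4 DoU from unsaturation.
Total DoU = 1 + 4 = 5.

5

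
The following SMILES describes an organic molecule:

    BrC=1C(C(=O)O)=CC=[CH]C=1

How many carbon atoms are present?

7

Count every carbon token in the SMILES (each C, including those in ring-closure positions and inside branches).
Carbon count: 7.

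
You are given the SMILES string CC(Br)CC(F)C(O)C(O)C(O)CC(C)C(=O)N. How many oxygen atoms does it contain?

4

Scan the SMILES for O atoms (remember two-letter symbols like Cl and Br are single atoms).
Oxygen count: 4.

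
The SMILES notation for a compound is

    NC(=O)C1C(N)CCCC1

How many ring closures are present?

In SMILES, each pair of matching ring-closure digits denotes one ring-closing bond; the number of such bonds equals the number of independent rings.
Ring-closure bonds here: 1.

1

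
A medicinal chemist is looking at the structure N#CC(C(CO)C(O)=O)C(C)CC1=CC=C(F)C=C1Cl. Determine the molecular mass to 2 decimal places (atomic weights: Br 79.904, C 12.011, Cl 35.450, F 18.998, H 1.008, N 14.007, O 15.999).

First, the molecular formula is C14H15ClFNO3 (counting implicit H from valence).
  C: 14 × 12.011 = 168.154
  Cl: 1 × 35.450 = 35.450
  F: 1 × 18.998 = 18.998
  H: 15 × 1.008 = 15.120
  N: 1 × 14.007 = 14.007
  O: 3 × 15.999 = 47.997
Sum: 14×12.011 + 1×35.450 + 1×18.998 + 15×1.008 + 1×14.007 + 3×15.999 = 299.726 → 299.73 g/mol.

299.73 g/mol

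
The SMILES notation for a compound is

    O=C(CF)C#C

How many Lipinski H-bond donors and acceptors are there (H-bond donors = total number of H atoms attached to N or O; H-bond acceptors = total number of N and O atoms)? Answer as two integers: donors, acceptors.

Donors: find every N or O and count the H atoms it carries.
  atom 1 (O): bond orders sum to 2 → 0 H
Lipinski HBD = 0.
Acceptors: N atoms = 0, O atoms = 1 → HBA = 1.

0, 1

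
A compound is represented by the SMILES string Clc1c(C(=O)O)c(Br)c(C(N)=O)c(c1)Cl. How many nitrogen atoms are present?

1

Scan the SMILES for N atoms (remember two-letter symbols like Cl and Br are single atoms).
Nitrogen count: 1.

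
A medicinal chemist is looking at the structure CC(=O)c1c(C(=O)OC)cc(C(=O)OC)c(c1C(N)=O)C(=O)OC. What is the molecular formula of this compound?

C15H15NO8

Walk through each heavy atom and fill implicit hydrogens from standard valence (C 4, N 3, O 2, S 2, halogen 1); for lowercase aromatic atoms, an aromatic c carries 1 H when it has two neighbours and 0 H with three, and aromatic n carries 0 H:
  atom 1: C, bond orders sum to 1 (valence 4) → 3 H
  atom 2: C, bond orders sum to 4 (valence 4) → 0 H
  atom 3: O, bond orders sum to 2 (valence 2) → 0 H
  atom 4: aromatic c, 3 neighbours → 0 H
  atom 5: aromatic c, 3 neighbours → 0 H
  atom 6: C, bond orders sum to 4 (valence 4) → 0 H
  atom 7: O, bond orders sum to 2 (valence 2) → 0 H
  atom 8: O, bond orders sum to 2 (valence 2) → 0 H
  atom 9: C, bond orders sum to 1 (valence 4) → 3 H
  atom 10: aromatic c, 2 neighbours → 1 H
  atom 11: aromatic c, 3 neighbours → 0 H
  atom 12: C, bond orders sum to 4 (valence 4) → 0 H
  atom 13: O, bond orders sum to 2 (valence 2) → 0 H
  atom 14: O, bond orders sum to 2 (valence 2) → 0 H
  atom 15: C, bond orders sum to 1 (valence 4) → 3 H
  atom 16: aromatic c, 3 neighbours → 0 H
  atom 17: aromatic c, 3 neighbours → 0 H
  atom 18: C, bond orders sum to 4 (valence 4) → 0 H
  atom 19: N, bond orders sum to 1 (valence 3) → 2 H
  atom 20: O, bond orders sum to 2 (valence 2) → 0 H
  atom 21: C, bond orders sum to 4 (valence 4) → 0 H
  atom 22: O, bond orders sum to 2 (valence 2) → 0 H
  atom 23: O, bond orders sum to 2 (valence 2) → 0 H
  atom 24: C, bond orders sum to 1 (valence 4) → 3 H
Totals → C:15, H:15, N:1, O:8.
In Hill order: C15H15NO8.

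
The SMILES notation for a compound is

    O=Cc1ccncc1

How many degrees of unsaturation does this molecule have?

Molecular formula: C6H5NO.
DoU = (2C + 2 + N − H − X) / 2, where X is the halogen count and O/S are ignored.
    = (2·6 + 2 + 1 − 5 − 0) / 2 = 10 / 2 = 5.

5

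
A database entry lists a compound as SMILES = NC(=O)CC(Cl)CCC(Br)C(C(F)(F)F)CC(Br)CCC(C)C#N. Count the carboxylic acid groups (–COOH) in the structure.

Scan the SMILES for the carboxylic acid motif — none present.
Groups that are present: 1 amide, 1 nitrile.

0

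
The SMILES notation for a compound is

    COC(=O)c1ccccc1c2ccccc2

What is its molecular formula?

C14H12O2

Walk through each heavy atom and fill implicit hydrogens from standard valence (C 4, N 3, O 2, S 2, halogen 1); for lowercase aromatic atoms, an aromatic c carries 1 H when it has two neighbours and 0 H with three, and aromatic n carries 0 H:
  atom 1: C, bond orders sum to 1 (valence 4) → 3 H
  atom 2: O, bond orders sum to 2 (valence 2) → 0 H
  atom 3: C, bond orders sum to 4 (valence 4) → 0 H
  atom 4: O, bond orders sum to 2 (valence 2) → 0 H
  atom 5: aromatic c, 3 neighbours → 0 H
  atom 6: aromatic c, 2 neighbours → 1 H
  atom 7: aromatic c, 2 neighbours → 1 H
  atom 8: aromatic c, 2 neighbours → 1 H
  atom 9: aromatic c, 2 neighbours → 1 H
  atom 10: aromatic c, 3 neighbours → 0 H
  atom 11: aromatic c, 3 neighbours → 0 H
  atom 12: aromatic c, 2 neighbours → 1 H
  atom 13: aromatic c, 2 neighbours → 1 H
  atom 14: aromatic c, 2 neighbours → 1 H
  atom 15: aromatic c, 2 neighbours → 1 H
  atom 16: aromatic c, 2 neighbours → 1 H
Totals → C:14, H:12, O:2.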